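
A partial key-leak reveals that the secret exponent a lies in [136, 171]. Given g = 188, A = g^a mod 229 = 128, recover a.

159

Compute 188^136 mod 229 = 144, then multiply by 188 repeatedly:
  188^136=144  188^137=50  188^138=11  188^139=7  188^140=171
  188^141=88  188^142=56  188^143=223  188^144=17  188^145=219
  188^146=181  188^147=136  188^148=149  188^149=74  188^150=172
  188^151=47  188^152=134  188^153=2  188^154=147  188^155=156
  188^156=16  188^157=31  188^158=103  188^159=128
Found 128 at exponent 159.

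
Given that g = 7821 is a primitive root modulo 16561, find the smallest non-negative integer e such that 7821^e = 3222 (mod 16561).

Baby-step giant-step with m = ceil(sqrt(16560)) = 129.
Baby table (7821^j mod 16561 for j=0..128):
  0:1  1:7821  2:8268  3:9884  4:12577  5:8938  6:117  7:4202
  8:6818  9:13719  10:14141  11:2403  12:13689  13:11365  14:2778  15:15267
  16:14958  17:16175  18:11757  19:4825  20:10367  21:14212  22:11181  23:4521
  24:1006  25:1451  26:3986  27:6704  28:16419  29:15566  30:1775  31:4157
  32:2654  33:6001  34:16508  35:16073  36:8943  37:6100  38:12420  39:6555
  40:10360  41:9148  42:2988  43:1577  44:12333  45:5129  46:3167  47:10412
  48:1815  49:2338  50:2154  51:3897  52:6197  53:9251  54:13623  55:8570
  56:3603  57:8802  58:12926  59:5902  60:4035  61:9030  62:7526  63:3052
  64:5291  65:11533  66:8387  67:13167  68:2809  69:9303  70:6290  71:7920
  72:4180  73:366  74:13994  75:11986  76:7246  77:15785  78:8791  79:9700
  80:14320  81:11238  82:3171  83:8574  84:1765  85:8752  86:2779  87:6527
  88:6665  89:9498  90:7773  91:13763  92:10484  93:1853  94:1438  95:1679
  96:15147  97:3854  98:1114  99:1508  100:2636  101:14272  102:172  103:3771
  104:14411  105:10826  106:10314  107:13724  108:3563  109:10621  110:13426  111:8006
  112:14346  113:15852  114:2846  115:582  116:14108  117:9286  118:5821  119:16413
  120:1762  121:1850  122:11097  123:9997  124:2056  125:15806  126:7422  127:1157
  128:6591
Giant step factor: 7821^(-129) ≡ 9995 (mod 16561).
Scan 3222·9995^i mod 16561 for i = 0, 1, …:
  i=0: 3222   i=1: 9306   i=2: 6894   i=3: 11770
  i=4: 8367   i=5: 11676   i=6: 12814   i=7: 9717
  i=8: 7711   i=9: 13112     …   i=93: 2276
  i=94: 10367
Match at i=94, j=20: e = 94·129 + 20 = 12146.

12146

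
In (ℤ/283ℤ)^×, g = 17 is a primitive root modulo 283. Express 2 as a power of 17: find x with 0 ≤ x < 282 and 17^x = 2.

Baby-step giant-step with m = ceil(sqrt(282)) = 17.
Baby table (17^j mod 283 for j=0..16):
  0:1  1:17  2:6  3:102  4:36  5:46  6:216  7:276
  8:164  9:241  10:135  11:31  12:244  13:186  14:49  15:267
  16:11
Giant step factor: 17^(-17) ≡ 56 (mod 283).
Scan 2·56^i mod 283 for i = 0, 1, …:
  i=0: 2   i=1: 112   i=2: 46
Match at i=2, j=5: x = 2·17 + 5 = 39.

39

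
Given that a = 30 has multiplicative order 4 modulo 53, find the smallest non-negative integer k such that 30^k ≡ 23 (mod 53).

3

Successive powers of 30 modulo 53:
  30^0=1  30^1=30  30^2=52  30^3=23
So 30^3 ≡ 23 (mod 53), giving k = 3.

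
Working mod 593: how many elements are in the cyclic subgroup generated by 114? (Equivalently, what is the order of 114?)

592

The order of 114 must divide p − 1 = 592 = 2^4 · 37.
Divisors: 1, 2, 4, 8, 16, 37, 74, 148, 296, 592.
Check each in increasing order: 114^1 ≡ 114;  114^2 ≡ 543;  114^4 ≡ 128;  114^8 ≡ 373;  114^16 ≡ 367;  114^37 ≡ 209;  114^74 ≡ 392;  114^148 ≡ 77;  114^296 ≡ 592;  114^592 ≡ 1.
Smallest exponent giving 1 is 592.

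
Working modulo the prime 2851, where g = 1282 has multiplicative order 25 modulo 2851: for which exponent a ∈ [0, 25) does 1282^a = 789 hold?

22

Successive powers of 1282 modulo 2851:
  1282^0=1  1282^1=1282  1282^2=1348  1282^3=430  1282^4=1017  1282^5=887
  1282^6=2436  1282^7=1107  1282^8=2227  1282^9=1163  1282^10=2744  1282^11=2525
  1282^12=1165  1282^13=2457  1282^14=2370  1282^15=2025  1282^16=1640  1282^17=1293
  1282^18=1195  1282^19=1003  1282^20=45  1282^21=670  1282^22=789
So 1282^22 ≡ 789 (mod 2851), giving a = 22.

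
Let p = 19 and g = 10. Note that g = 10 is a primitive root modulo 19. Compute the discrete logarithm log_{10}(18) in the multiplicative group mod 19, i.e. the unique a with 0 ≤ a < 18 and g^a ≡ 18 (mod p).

9

Successive powers of 10 modulo 19:
  10^0=1  10^1=10  10^2=5  10^3=12  10^4=6  10^5=3
  10^6=11  10^7=15  10^8=17  10^9=18
So 10^9 ≡ 18 (mod 19), giving a = 9.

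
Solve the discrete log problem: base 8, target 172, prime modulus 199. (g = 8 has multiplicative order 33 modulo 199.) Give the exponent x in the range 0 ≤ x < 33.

Successive powers of 8 modulo 199:
  8^0=1  8^1=8  8^2=64  8^3=114  8^4=116  8^5=132
  8^6=61  8^7=90  8^8=123  8^9=188  8^10=111  8^11=92
  8^12=139  8^13=117  8^14=140  8^15=125  8^16=5  8^17=40
  8^18=121  8^19=172
So 8^19 ≡ 172 (mod 199), giving x = 19.

19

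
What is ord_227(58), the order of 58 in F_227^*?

The order of 58 must divide p − 1 = 226 = 2 · 113.
Divisors: 1, 2, 113, 226.
Check each in increasing order: 58^1 ≡ 58;  58^2 ≡ 186;  58^113 ≡ 226;  58^226 ≡ 1.
Smallest exponent giving 1 is 226.

226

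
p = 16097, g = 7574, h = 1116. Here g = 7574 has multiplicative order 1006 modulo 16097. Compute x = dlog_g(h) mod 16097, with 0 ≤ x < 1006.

391

Baby-step giant-step with m = ceil(sqrt(1006)) = 32.
Baby table (7574^j mod 16097 for j=0..31):
  0:1  1:7574  2:11865  3:12056  4:9960  5:6498  6:7323  7:10237
  8:11886  9:10140  10:1573  11:2122  12:7222  13:1822  14:4699  15:15856
  16:9724  17:5801  18:8061  19:14190  20:11488  21:5827  22:11821  23:740
  24:3004  25:7235  26:3702  27:14071  28:11614  29:10428  30:9790  31:6678
Giant step factor: 7574^(-32) ≡ 13714 (mod 16097).
Scan 1116·13714^i mod 16097 for i = 0, 1, …:
  i=0: 1116   i=1: 12674   i=2: 11927   i=3: 5261
  i=4: 2600   i=5: 1545   i=6: 4478   i=7: 1237
  i=8: 14077   i=9: 657   i=10: 11875   i=11: 401
  i=12: 10237
Match at i=12, j=7: x = 12·32 + 7 = 391.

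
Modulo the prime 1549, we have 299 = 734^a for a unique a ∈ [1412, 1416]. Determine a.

Compute 734^1412 mod 1549 = 1115, then multiply by 734 repeatedly:
  734^1412=1115  734^1413=538  734^1414=1446  734^1415=299
Found 299 at exponent 1415.

1415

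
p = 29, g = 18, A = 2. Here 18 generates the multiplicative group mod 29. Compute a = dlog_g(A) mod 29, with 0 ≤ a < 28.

Successive powers of 18 modulo 29:
  18^0=1  18^1=18  18^2=5  18^3=3  18^4=25  18^5=15
  18^6=9  18^7=17  18^8=16  18^9=27  18^10=22  18^11=19
  18^12=23  18^13=8  18^14=28  18^15=11  18^16=24  18^17=26
  18^18=4  18^19=14  18^20=20  18^21=12  18^22=13  18^23=2
So 18^23 ≡ 2 (mod 29), giving a = 23.

23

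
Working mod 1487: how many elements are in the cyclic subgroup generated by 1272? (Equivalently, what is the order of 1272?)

The order of 1272 must divide p − 1 = 1486 = 2 · 743.
Divisors: 1, 2, 743, 1486.
Check each in increasing order: 1272^1 ≡ 1272;  1272^2 ≡ 128;  1272^743 ≡ 1486;  1272^1486 ≡ 1.
Smallest exponent giving 1 is 1486.

1486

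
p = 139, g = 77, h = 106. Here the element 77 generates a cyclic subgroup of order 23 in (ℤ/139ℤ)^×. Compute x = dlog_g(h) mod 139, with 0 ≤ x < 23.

19

Successive powers of 77 modulo 139:
  77^0=1  77^1=77  77^2=91  77^3=57  77^4=80  77^5=44
  77^6=52  77^7=112  77^8=6  77^9=45  77^10=129  77^11=64
  77^12=63  77^13=125  77^14=34  77^15=116  77^16=36  77^17=131
  77^18=79  77^19=106
So 77^19 ≡ 106 (mod 139), giving x = 19.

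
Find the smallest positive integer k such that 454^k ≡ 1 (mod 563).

The order of 454 must divide p − 1 = 562 = 2 · 281.
Divisors: 1, 2, 281, 562.
Check each in increasing order: 454^1 ≡ 454;  454^2 ≡ 58;  454^281 ≡ 1.
Smallest exponent giving 1 is 281.

281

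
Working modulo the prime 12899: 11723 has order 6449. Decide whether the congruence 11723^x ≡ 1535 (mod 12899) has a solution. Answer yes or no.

1535 ∈ ⟨11723⟩ iff 1535^6449 ≡ 1 (mod 12899), since |⟨11723⟩| = 6449.
1535^6449 mod 12899 = 1.
Since 1 = 1, 1535 lies in the subgroup.

yes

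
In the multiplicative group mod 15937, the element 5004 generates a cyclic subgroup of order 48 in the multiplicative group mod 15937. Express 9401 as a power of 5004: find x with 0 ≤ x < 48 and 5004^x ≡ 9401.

4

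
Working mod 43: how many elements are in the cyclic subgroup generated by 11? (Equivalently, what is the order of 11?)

7

The order of 11 must divide p − 1 = 42 = 2 · 3 · 7.
Divisors: 1, 2, 3, 6, 7, 14, 21, 42.
Check each in increasing order: 11^1 ≡ 11;  11^2 ≡ 35;  11^3 ≡ 41;  11^6 ≡ 4;  11^7 ≡ 1.
Smallest exponent giving 1 is 7.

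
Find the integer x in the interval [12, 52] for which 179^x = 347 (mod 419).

30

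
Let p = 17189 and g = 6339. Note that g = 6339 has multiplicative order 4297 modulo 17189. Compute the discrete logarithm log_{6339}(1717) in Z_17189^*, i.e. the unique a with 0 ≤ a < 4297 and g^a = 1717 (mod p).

3528

Baby-step giant-step with m = ceil(sqrt(4297)) = 66.
Baby table (6339^j mod 17189 for j=0..65):
  0:1  1:6339  2:12228  3:8091  4:14062  5:14053  6:8569  7:1651
  8:14777  9:8542  10:2388  11:11212  12:13542  13:872  14:9939  15:5636
  16:7862  17:6307  18:15648  19:12142  20:12985  21:10983  22:5787  23:2467
  24:13512  25:16970  26:4068  27:3552  28:15727  29:14442  30:16413  31:14179
  32:16589  33:12558  34:2903  35:9887  36:2599  37:7999  38:15300  39:6362
  40:3324  41:14311  42:11076  43:10888  44:5197  45:9659  46:1183  47:4633
  48:9775  49:14569  50:13583  51:2936  52:12806  53:10776  54:17167  55:15243
  56:6008  57:11077  58:38  59:236  60:561  61:15245  62:1497  63:1155
  64:16220  65:11171
Giant step factor: 6339^(-66) ≡ 307 (mod 17189).
Scan 1717·307^i mod 17189 for i = 0, 1, …:
  i=0: 1717   i=1: 11449   i=2: 8287   i=3: 137
  i=4: 7681   i=5: 3174   i=6: 11834   i=7: 6159
  i=8: 23   i=9: 7061     …   i=52: 14163
  i=53: 16413
Match at i=53, j=30: a = 53·66 + 30 = 3528.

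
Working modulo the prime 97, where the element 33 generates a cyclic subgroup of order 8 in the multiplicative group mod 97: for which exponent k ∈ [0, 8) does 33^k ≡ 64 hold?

Successive powers of 33 modulo 97:
  33^0=1  33^1=33  33^2=22  33^3=47  33^4=96  33^5=64
So 33^5 ≡ 64 (mod 97), giving k = 5.

5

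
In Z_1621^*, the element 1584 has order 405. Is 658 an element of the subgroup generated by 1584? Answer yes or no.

yes

658 ∈ ⟨1584⟩ iff 658^405 ≡ 1 (mod 1621), since |⟨1584⟩| = 405.
658^405 mod 1621 = 1.
Since 1 = 1, 658 lies in the subgroup.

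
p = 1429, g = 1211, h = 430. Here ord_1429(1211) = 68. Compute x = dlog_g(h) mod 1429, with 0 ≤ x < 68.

Successive powers of 1211 modulo 1429:
  1211^0=1  1211^1=1211  1211^2=367  1211^3=18  1211^4=363  1211^5=890
  1211^6=324  1211^7=818  1211^8=301  1211^9=116  1211^10=434  1211^11=1131
  1211^12=659  1211^13=667  1211^14=352  1211^15=430
So 1211^15 ≡ 430 (mod 1429), giving x = 15.

15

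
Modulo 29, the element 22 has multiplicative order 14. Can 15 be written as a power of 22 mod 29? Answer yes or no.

⟨22⟩ has order 14; its elements mod 29 are {1, 4, 5, 6, 7, 9, 13, 16, 20, 22, 23, 24, 25, 28}.
15 is not in this set.

no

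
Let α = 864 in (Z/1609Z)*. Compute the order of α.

804

The order of 864 must divide p − 1 = 1608 = 2^3 · 3 · 67.
Divisors: 1, 2, 3, 4, 6, 8, 12, 24, 67, 134, 201, 268, 402, 536, 804, 1608.
Check each in increasing order: 864^1 ≡ 864;  864^2 ≡ 1529;  864^3 ≡ 67;  864^4 ≡ 1573;  864^6 ≡ 1271;  864^8 ≡ 1296;  864^12 ≡ 5;  864^24 ≡ 25;  864^67 ≡ 665;  864^134 ≡ 1359;  864^201 ≡ 1086;  864^268 ≡ 1358;  864^402 ≡ 1608;  864^536 ≡ 250;  864^804 ≡ 1.
Smallest exponent giving 1 is 804.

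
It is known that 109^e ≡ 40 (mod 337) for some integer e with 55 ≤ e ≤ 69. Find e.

63

Compute 109^55 mod 337 = 308, then multiply by 109 repeatedly:
  109^55=308  109^56=209  109^57=202  109^58=113  109^59=185
  109^60=282  109^61=71  109^62=325  109^63=40
Found 40 at exponent 63.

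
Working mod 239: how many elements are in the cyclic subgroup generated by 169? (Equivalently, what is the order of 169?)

119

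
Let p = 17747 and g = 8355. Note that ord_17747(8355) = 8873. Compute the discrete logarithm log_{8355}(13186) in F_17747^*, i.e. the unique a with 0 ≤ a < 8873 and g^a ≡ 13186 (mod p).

Baby-step giant-step with m = ceil(sqrt(8873)) = 95.
Baby table (8355^j mod 17747 for j=0..94):
  0:1  1:8355  2:7074  3:5760  4:12683  5:16875  6:8457  7:7428
  8:17428  9:14552  10:15010  11:8248  12:439  13:11963  14:17508  15:8566
  16:13026  17:7626  18:3500  19:13191  20:1935  21:17155  22:5253  23:484
  24:15251  25:16392  26:1561  27:15857  28:3880  29:11378  30:10258  31:5327
  32:15356  33:6317  34:16704  35:17259  36:4570  37:8553  38:10893  39:4399
  40:17355  41:8035  42:13271  43:13696  44:15171  45:4631  46:3545  47:16479
  48:819  49:10150  50:8084  51:14485  52:5382  53:13459  54:4953  55:14058
  56:4944  57:9851  58:12266  59:11252  60:4601  61:1353  62:17223  63:5489
  64:2347  65:16497  66:9233  67:13253  68:5282  69:12068  70:7433  71:5962
  72:14428  73:8316  74:675  75:13826  76:1007  77:1407  78:6971  79:14798
  80:11688  81:9246  82:15386  83:8509  84:15960  85:12589  86:12373  87:140
  88:16145  89:14275  90:7785  91:920  92:2149  93:12678  94:10594
Giant step factor: 8355^(-95) ≡ 5946 (mod 17747).
Scan 13186·5946^i mod 17747 for i = 0, 1, …:
  i=0: 13186   i=1: 15457   i=2: 13356   i=3: 14698
  i=4: 8080   i=5: 2551   i=6: 12308   i=7: 12487
  i=8: 12001   i=9: 15006     …   i=53: 4742
  i=54: 13696
Match at i=54, j=43: a = 54·95 + 43 = 5173.

5173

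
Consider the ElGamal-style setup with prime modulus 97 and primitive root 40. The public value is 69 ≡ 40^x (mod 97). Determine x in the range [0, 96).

21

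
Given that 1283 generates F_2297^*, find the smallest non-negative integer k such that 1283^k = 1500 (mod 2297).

Baby-step giant-step with m = ceil(sqrt(2296)) = 48.
Baby table (1283^j mod 2297 for j=0..47):
  0:1  1:1283  2:1437  3:1477  4:2263  5:21  6:1676  7:316
  8:1156  9:1583  10:441  11:741  12:2042  13:1306  14:1085  15:73
  16:1779  17:1536  18:2159  19:2112  20:1533  21:607  22:98  23:1696
  24:709  25:35  26:1262  27:2058  28:1161  29:1107  30:735  31:1235
  32:1872  33:1411  34:277  35:1653  36:668  37:263  38:2067  39:1223
  40:258  41:246  42:929  43:2061  44:416  45:824  46:572  47:1133
Giant step factor: 1283^(-48) ≡ 1415 (mod 2297).
Scan 1500·1415^i mod 2297 for i = 0, 1, …:
  i=0: 1500   i=1: 72   i=2: 812   i=3: 480
  i=4: 1585   i=5: 903   i=6: 613   i=7: 1426
  i=8: 1024   i=9: 1850     …   i=42: 1666
  i=43: 668
Match at i=43, j=36: k = 43·48 + 36 = 2100.

2100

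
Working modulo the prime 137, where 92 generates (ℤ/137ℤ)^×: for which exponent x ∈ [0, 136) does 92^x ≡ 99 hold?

44

Baby-step giant-step with m = ceil(sqrt(136)) = 12.
Baby table (92^j mod 137 for j=0..11):
  0:1  1:92  2:107  3:117  4:78  5:52  6:126  7:84
  8:56  9:83  10:101  11:113
Giant step factor: 92^(-12) ≡ 77 (mod 137).
Scan 99·77^i mod 137 for i = 0, 1, …:
  i=0: 99   i=1: 88   i=2: 63   i=3: 56
Match at i=3, j=8: x = 3·12 + 8 = 44.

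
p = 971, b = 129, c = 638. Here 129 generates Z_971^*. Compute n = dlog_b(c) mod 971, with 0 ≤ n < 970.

Baby-step giant-step with m = ceil(sqrt(970)) = 32.
Baby table (129^j mod 971 for j=0..31):
  0:1  1:129  2:134  3:779  4:478  5:489  6:937  7:469
  8:299  9:702  10:255  11:852  12:185  13:561  14:515  15:407
  16:69  17:162  18:507  19:346  20:939  21:727  22:567  23:318
  24:240  25:859  26:117  27:528  28:142  29:840  30:579  31:895
Giant step factor: 129^(-32) ≡ 940 (mod 971).
Scan 638·940^i mod 971 for i = 0, 1, …:
  i=0: 638   i=1: 613   i=2: 417   i=3: 667
  i=4: 685   i=5: 127   i=6: 918   i=7: 672
  i=8: 530   i=9: 77     …   i=21: 671
  i=22: 561
Match at i=22, j=13: n = 22·32 + 13 = 717.

717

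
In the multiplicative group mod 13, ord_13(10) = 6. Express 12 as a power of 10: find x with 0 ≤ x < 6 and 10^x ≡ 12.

3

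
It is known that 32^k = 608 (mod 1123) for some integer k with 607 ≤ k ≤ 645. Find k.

623

Compute 32^607 mod 1123 = 648, then multiply by 32 repeatedly:
  32^607=648  32^608=522  32^609=982  32^610=1103  32^611=483
  32^612=857  32^613=472  32^614=505  32^615=438  32^616=540
  32^617=435  32^618=444  32^619=732  32^620=964  32^621=527
  32^622=19  32^623=608
Found 608 at exponent 623.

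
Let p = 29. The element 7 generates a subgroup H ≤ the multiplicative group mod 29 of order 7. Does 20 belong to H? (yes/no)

⟨7⟩ has order 7; its elements mod 29 are {1, 7, 16, 20, 23, 24, 25}.
20 is in this set.

yes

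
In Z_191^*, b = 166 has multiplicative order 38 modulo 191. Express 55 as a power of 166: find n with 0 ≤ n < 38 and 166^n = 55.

27

Successive powers of 166 modulo 191:
  166^0=1  166^1=166  166^2=52  166^3=37  166^4=30  166^5=14
  166^6=32  166^7=155  166^8=136  166^9=38  166^10=5  166^11=66
  166^12=69  166^13=185  166^14=150  166^15=70  166^16=160  166^17=11
  166^18=107  166^19=190  166^20=25  166^21=139  166^22=154  166^23=161
  166^24=177  166^25=159  166^26=36  166^27=55
So 166^27 ≡ 55 (mod 191), giving n = 27.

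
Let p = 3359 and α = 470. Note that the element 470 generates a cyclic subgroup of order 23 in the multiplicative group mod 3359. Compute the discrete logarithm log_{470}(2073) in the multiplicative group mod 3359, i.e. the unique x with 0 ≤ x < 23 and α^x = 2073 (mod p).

6

Successive powers of 470 modulo 3359:
  470^0=1  470^1=470  470^2=2565  470^3=3028  470^4=2303  470^5=812
  470^6=2073
So 470^6 ≡ 2073 (mod 3359), giving x = 6.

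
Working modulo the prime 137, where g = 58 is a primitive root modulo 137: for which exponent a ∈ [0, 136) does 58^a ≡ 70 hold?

43

Baby-step giant-step with m = ceil(sqrt(136)) = 12.
Baby table (58^j mod 137 for j=0..11):
  0:1  1:58  2:76  3:24  4:22  5:43  6:28  7:117
  8:73  9:124  10:68  11:108
Giant step factor: 58^(-12) ≡ 18 (mod 137).
Scan 70·18^i mod 137 for i = 0, 1, …:
  i=0: 70   i=1: 27   i=2: 75   i=3: 117
Match at i=3, j=7: a = 3·12 + 7 = 43.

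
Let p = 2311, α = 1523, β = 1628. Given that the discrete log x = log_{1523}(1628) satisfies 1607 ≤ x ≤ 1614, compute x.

Compute 1523^1607 mod 2311 = 624, then multiply by 1523 repeatedly:
  1523^1607=624  1523^1608=531  1523^1609=2174  1523^1610=1650  1523^1611=893
  1523^1612=1171  1523^1613=1652  1523^1614=1628
Found 1628 at exponent 1614.

1614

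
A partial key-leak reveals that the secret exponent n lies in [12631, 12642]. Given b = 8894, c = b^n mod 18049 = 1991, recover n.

Compute 8894^12631 mod 18049 = 1273, then multiply by 8894 repeatedly:
  8894^12631=1273  8894^12632=5339  8894^12633=16196  8894^12634=16204  8894^12635=15160
  8894^12636=7010  8894^12637=5694  8894^12638=14991  8894^12639=1991
Found 1991 at exponent 12639.

12639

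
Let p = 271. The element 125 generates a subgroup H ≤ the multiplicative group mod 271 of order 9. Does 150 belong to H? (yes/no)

no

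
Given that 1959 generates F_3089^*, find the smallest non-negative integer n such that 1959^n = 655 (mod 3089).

Baby-step giant-step with m = ceil(sqrt(3088)) = 56.
Baby table (1959^j mod 3089 for j=0..55):
  0:1  1:1959  2:1143  3:2701  4:2891  5:1332  6:2272  7:2688
  8:2136  9:1918  10:1138  11:2173  12:265  13:183  14:173  15:2206
  16:43  17:834  18:2814  19:1850  20:753  21:1674  22:1937  23:1291
  24:2267  25:2160  26:2599  27:769  28:2128  29:1691  30:1261  31:2188
  32:1849  33:1883  34:531  35:2325  36:1489  37:935  38:2977  39:3000
  40:1722  41:210  42:553  43:2177  44:1923  45:1666  46:1710  47:1414
  48:2282  49:655  50:1210  51:1127  52:2247  53:48  54:1362  55:2351
Giant step factor: 1959^(-56) ≡ 2025 (mod 3089).
Scan 655·2025^i mod 3089 for i = 0, 1, …:
  i=0: 655
Match at i=0, j=49: n = 0·56 + 49 = 49.

49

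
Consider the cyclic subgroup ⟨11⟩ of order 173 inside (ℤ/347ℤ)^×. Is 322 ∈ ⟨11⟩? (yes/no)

no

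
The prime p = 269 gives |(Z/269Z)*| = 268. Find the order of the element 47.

67

The order of 47 must divide p − 1 = 268 = 2^2 · 67.
Divisors: 1, 2, 4, 67, 134, 268.
Check each in increasing order: 47^1 ≡ 47;  47^2 ≡ 57;  47^4 ≡ 21;  47^67 ≡ 1.
Smallest exponent giving 1 is 67.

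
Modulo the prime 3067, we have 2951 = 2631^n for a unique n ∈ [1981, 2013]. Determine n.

Compute 2631^1981 mod 3067 = 652, then multiply by 2631 repeatedly:
  2631^1981=652  2631^1982=959  2631^1983=2055  2631^1984=2651  2631^1985=423
  2631^1986=2659  2631^1987=2  2631^1988=2195  2631^1989=2951
Found 2951 at exponent 1989.

1989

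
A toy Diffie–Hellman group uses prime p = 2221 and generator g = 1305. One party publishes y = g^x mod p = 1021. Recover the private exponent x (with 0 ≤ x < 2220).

502

Baby-step giant-step with m = ceil(sqrt(2220)) = 48.
Baby table (1305^j mod 2221 for j=0..47):
  0:1  1:1305  2:1739  3:1754  4:1340  5:773  6:431  7:542
  8:1032  9:834  10:80  11:13  12:1418  13:397  14:592  15:1873
  16:1165  17:1161  18:383  19:90  20:1958  21:1040  22:169  23:666
  24:719  25:1033  26:2139  27:1819  28:1767  29:537  30:1170  31:1023
  32:194  33:2197  34:1995  35:463  36:103  37:1155  38:1437  39:761
  40:318  41:1884  42:2194  43:301  44:1909  45:1504  46:1577  47:1339
Giant step factor: 1305^(-48) ≡ 1624 (mod 2221).
Scan 1021·1624^i mod 2221 for i = 0, 1, …:
  i=0: 1021   i=1: 1238   i=2: 507   i=3: 1598
  i=4: 1024   i=5: 1668   i=6: 1433   i=7: 1805
  i=8: 1821   i=9: 1153   i=10: 169
Match at i=10, j=22: x = 10·48 + 22 = 502.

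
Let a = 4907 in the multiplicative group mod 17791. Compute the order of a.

8895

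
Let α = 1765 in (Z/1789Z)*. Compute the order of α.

1788

The order of 1765 must divide p − 1 = 1788 = 2^2 · 3 · 149.
Divisors: 1, 2, 3, 4, 6, 12, 149, 298, 447, 596, 894, 1788.
Check each in increasing order: 1765^1 ≡ 1765;  1765^2 ≡ 576;  1765^3 ≡ 488;  1765^4 ≡ 811;  1765^6 ≡ 207;  1765^12 ≡ 1702;  1765^149 ≡ 919;  1765^298 ≡ 153;  1765^447 ≡ 1065;  1765^596 ≡ 152;  1765^894 ≡ 1788;  1765^1788 ≡ 1.
Smallest exponent giving 1 is 1788.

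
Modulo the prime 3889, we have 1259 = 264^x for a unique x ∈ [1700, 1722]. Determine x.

1702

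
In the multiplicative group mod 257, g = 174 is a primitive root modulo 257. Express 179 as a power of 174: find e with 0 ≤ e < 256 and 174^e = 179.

181

Baby-step giant-step with m = ceil(sqrt(256)) = 16.
Baby table (174^j mod 257 for j=0..15):
  0:1  1:174  2:207  3:38  4:187  5:156  6:159  7:167
  8:17  9:131  10:178  11:132  12:95  13:82  14:133  15:12
Giant step factor: 174^(-16) ≡ 249 (mod 257).
Scan 179·249^i mod 257 for i = 0, 1, …:
  i=0: 179   i=1: 110   i=2: 148   i=3: 101
  i=4: 220   i=5: 39   i=6: 202   i=7: 183
  i=8: 78   i=9: 147   i=10: 109   i=11: 156
Match at i=11, j=5: e = 11·16 + 5 = 181.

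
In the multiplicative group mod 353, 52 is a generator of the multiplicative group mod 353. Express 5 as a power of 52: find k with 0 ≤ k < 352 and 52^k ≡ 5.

Baby-step giant-step with m = ceil(sqrt(352)) = 19.
Baby table (52^j mod 353 for j=0..18):
  0:1  1:52  2:233  3:114  4:280  5:87  6:288  7:150
  8:34  9:3  10:156  11:346  12:342  13:134  14:261  15:158
  16:97  17:102  18:9
Giant step factor: 52^(-19) ≡ 132 (mod 353).
Scan 5·132^i mod 353 for i = 0, 1, …:
  i=0: 5   i=1: 307   i=2: 282   i=3: 159
  i=4: 161   i=5: 72   i=6: 326   i=7: 319
  i=8: 101   i=9: 271     …   i=15: 231
  i=16: 134
Match at i=16, j=13: k = 16·19 + 13 = 317.

317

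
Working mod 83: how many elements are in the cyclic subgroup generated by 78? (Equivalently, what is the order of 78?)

The order of 78 must divide p − 1 = 82 = 2 · 41.
Divisors: 1, 2, 41, 82.
Check each in increasing order: 78^1 ≡ 78;  78^2 ≡ 25;  78^41 ≡ 1.
Smallest exponent giving 1 is 41.

41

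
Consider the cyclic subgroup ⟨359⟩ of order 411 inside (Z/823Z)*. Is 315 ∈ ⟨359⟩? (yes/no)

315 ∈ ⟨359⟩ iff 315^411 ≡ 1 (mod 823), since |⟨359⟩| = 411.
315^411 mod 823 = 1.
Since 1 = 1, 315 lies in the subgroup.

yes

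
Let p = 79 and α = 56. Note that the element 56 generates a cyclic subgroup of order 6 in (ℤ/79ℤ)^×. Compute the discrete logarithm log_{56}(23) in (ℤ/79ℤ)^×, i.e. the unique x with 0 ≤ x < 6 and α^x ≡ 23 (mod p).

4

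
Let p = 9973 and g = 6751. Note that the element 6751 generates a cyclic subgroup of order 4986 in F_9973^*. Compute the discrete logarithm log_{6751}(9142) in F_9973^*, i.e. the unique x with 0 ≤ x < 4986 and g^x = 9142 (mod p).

4905

Baby-step giant-step with m = ceil(sqrt(4986)) = 71.
Baby table (6751^j mod 9973 for j=0..70):
  0:1  1:6751  2:9364  3:7490  4:1880  5:6224  6:1975  7:9297
  8:3958  9:2791  10:3044  11:5664  12:1182  13:1282  14:8191  15:7129
  16:8154  17:6667  18:768  19:8781  20:1019  21:7872  22:7728  23:2965
  24:904  25:9401  26:7952  27:9266  28:4110  29:1724  30:233  31:7222
  32:7698  33:9868  34:9201  35:4107  36:1417  37:2060  38:4698  39:2058
  40:1169  41:3276  42:6135  43:9489  44:3660  45:5539  46:5012  47:7596
  48:9403  49:1508  50:8048  51:9117  52:5484  53:2708  54:1199  55:6346
  56:7811  57:4810  58:222  59:2772  60:4424  61:7262  62:8467  63:5454
  64:9611  65:9496  66:1052  67:1276  68:7577  69:810  70:3106
Giant step factor: 6751^(-71) ≡ 3578 (mod 9973).
Scan 9142·3578^i mod 9973 for i = 0, 1, …:
  i=0: 9142   i=1: 8609   i=2: 6378   i=3: 2260
  i=4: 8150   i=5: 9621   i=6: 7115   i=7: 6374
  i=8: 7894   i=9: 1196     …   i=68: 4647
  i=69: 1975
Match at i=69, j=6: x = 69·71 + 6 = 4905.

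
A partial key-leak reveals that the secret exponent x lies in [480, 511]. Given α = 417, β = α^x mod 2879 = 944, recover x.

492

Compute 417^480 mod 2879 = 562, then multiply by 417 repeatedly:
  417^480=562  417^481=1155  417^482=842  417^483=2755  417^484=114
  417^485=1474  417^486=1431  417^487=774  417^488=310  417^489=2594
  417^490=2073  417^491=741  417^492=944
Found 944 at exponent 492.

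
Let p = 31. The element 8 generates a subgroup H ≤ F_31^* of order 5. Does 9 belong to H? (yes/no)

⟨8⟩ has order 5; its elements mod 31 are {1, 2, 4, 8, 16}.
9 is not in this set.

no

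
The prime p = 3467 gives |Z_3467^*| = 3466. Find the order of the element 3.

The order of 3 must divide p − 1 = 3466 = 2 · 1733.
Divisors: 1, 2, 1733, 3466.
Check each in increasing order: 3^1 ≡ 3;  3^2 ≡ 9;  3^1733 ≡ 1.
Smallest exponent giving 1 is 1733.

1733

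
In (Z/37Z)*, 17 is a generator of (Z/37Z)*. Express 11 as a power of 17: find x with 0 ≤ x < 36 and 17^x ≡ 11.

30

Successive powers of 17 modulo 37:
  17^0=1  17^1=17  17^2=30  17^3=29  17^4=12  17^5=19
  17^6=27  17^7=15  17^8=33  17^9=6  17^10=28  17^11=32
  17^12=26  17^13=35  17^14=3  17^15=14  17^16=16  17^17=13
  17^18=36  17^19=20  17^20=7  17^21=8  17^22=25  17^23=18
  17^24=10  17^25=22  17^26=4  17^27=31  17^28=9  17^29=5
  17^30=11
So 17^30 ≡ 11 (mod 37), giving x = 30.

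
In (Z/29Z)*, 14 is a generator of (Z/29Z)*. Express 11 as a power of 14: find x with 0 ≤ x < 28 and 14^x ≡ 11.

17

Successive powers of 14 modulo 29:
  14^0=1  14^1=14  14^2=22  14^3=18  14^4=20  14^5=19
  14^6=5  14^7=12  14^8=23  14^9=3  14^10=13  14^11=8
  14^12=25  14^13=2  14^14=28  14^15=15  14^16=7  14^17=11
So 14^17 ≡ 11 (mod 29), giving x = 17.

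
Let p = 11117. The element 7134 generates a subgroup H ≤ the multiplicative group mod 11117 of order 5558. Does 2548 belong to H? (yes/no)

no

2548 ∈ ⟨7134⟩ iff 2548^5558 ≡ 1 (mod 11117), since |⟨7134⟩| = 5558.
2548^5558 mod 11117 = 11116.
Since 11116 ≠ 1, 2548 does not lie in the subgroup.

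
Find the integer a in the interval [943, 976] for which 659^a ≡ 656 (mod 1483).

Compute 659^943 mod 1483 = 666, then multiply by 659 repeatedly:
  659^943=666  659^944=1409  659^945=173  659^946=1299  659^947=350
  659^948=785  659^949=1231  659^950=28  659^951=656
Found 656 at exponent 951.

951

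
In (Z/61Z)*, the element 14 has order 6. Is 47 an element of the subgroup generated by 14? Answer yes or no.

⟨14⟩ has order 6; its elements mod 61 are {1, 13, 14, 47, 48, 60}.
47 is in this set.

yes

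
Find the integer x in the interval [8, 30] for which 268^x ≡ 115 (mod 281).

27

Compute 268^8 mod 281 = 85, then multiply by 268 repeatedly:
  268^8=85  268^9=19  268^10=34  268^11=120  268^12=126
  268^13=48  268^14=219  268^15=244  268^16=200  268^17=210
  268^18=80  268^19=84  268^20=32  268^21=146  268^22=69
  268^23=227  268^24=140  268^25=147  268^26=56  268^27=115
Found 115 at exponent 27.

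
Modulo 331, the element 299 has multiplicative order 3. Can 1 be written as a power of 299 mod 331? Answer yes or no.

⟨299⟩ has order 3; its elements mod 331 are {1, 31, 299}.
1 is in this set.

yes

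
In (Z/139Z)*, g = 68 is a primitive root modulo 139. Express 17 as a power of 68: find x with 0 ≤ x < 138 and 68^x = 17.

101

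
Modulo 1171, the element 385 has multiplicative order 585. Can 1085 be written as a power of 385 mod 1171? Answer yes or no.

no

1085 ∈ ⟨385⟩ iff 1085^585 ≡ 1 (mod 1171), since |⟨385⟩| = 585.
1085^585 mod 1171 = 1170.
Since 1170 ≠ 1, 1085 does not lie in the subgroup.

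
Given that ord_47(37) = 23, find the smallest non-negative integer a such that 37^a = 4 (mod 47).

Successive powers of 37 modulo 47:
  37^0=1  37^1=37  37^2=6  37^3=34  37^4=36  37^5=16
  37^6=28  37^7=2  37^8=27  37^9=12  37^10=21  37^11=25
  37^12=32  37^13=9  37^14=4
So 37^14 ≡ 4 (mod 47), giving a = 14.

14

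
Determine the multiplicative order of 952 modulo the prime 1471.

The order of 952 must divide p − 1 = 1470 = 2 · 3 · 5 · 7^2.
Divisors: 1, 2, 3, 5, 6, 7, 10, 14, 15, 21, 30, 35, 42, 49, 70, 98, 105, 147, 210, 245, 294, 490, 735, 1470.
Check each in increasing order: 952^1 ≡ 952;  952^2 ≡ 168;  952^3 ≡ 1068;  952^5 ≡ 1433;  952^6 ≡ 599;  952^7 ≡ 971;  952^10 ≡ 1444;  952^14 ≡ 1401;  952^15 ≡ 1026;  952^21 ≡ 1167;  952^30 ≡ 911;  952^35 ≡ 686;  952^42 ≡ 1214;  952^49 ≡ 523;  952^70 ≡ 1347;  952^98 ≡ 1394;  952^105 ≡ 254;  952^147 ≡ 917;  952^210 ≡ 1263;  952^245 ≡ 1470;  952^294 ≡ 948;  952^490 ≡ 1.
Smallest exponent giving 1 is 490.

490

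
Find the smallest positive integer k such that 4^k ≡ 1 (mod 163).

The order of 4 must divide p − 1 = 162 = 2 · 3^4.
Divisors: 1, 2, 3, 6, 9, 18, 27, 54, 81, 162.
Check each in increasing order: 4^1 ≡ 4;  4^2 ≡ 16;  4^3 ≡ 64;  4^6 ≡ 21;  4^9 ≡ 40;  4^18 ≡ 133;  4^27 ≡ 104;  4^54 ≡ 58;  4^81 ≡ 1.
Smallest exponent giving 1 is 81.

81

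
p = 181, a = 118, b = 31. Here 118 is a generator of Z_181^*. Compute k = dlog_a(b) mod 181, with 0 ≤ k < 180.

27

Successive powers of 118 modulo 181:
  118^0=1  118^1=118  118^2=168  118^3=95  118^4=169  118^5=32
  118^6=156  118^7=127  118^8=144  118^9=159  118^10=119  118^11=105
  118^12=82  118^13=83  118^14=20  118^15=7  118^16=102  118^17=90
  118^18=122  118^19=97  118^20=43  118^21=6  118^22=165  118^23=103
  118^24=27  118^25=109  118^26=11  118^27=31
So 118^27 ≡ 31 (mod 181), giving k = 27.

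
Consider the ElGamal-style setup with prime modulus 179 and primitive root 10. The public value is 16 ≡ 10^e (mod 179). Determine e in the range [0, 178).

Baby-step giant-step with m = ceil(sqrt(178)) = 14.
Baby table (10^j mod 179 for j=0..13):
  0:1  1:10  2:100  3:105  4:155  5:118  6:106  7:165
  8:39  9:32  10:141  11:157  12:138  13:127
Giant step factor: 10^(-14) ≡ 158 (mod 179).
Scan 16·158^i mod 179 for i = 0, 1, …:
  i=0: 16   i=1: 22   i=2: 75   i=3: 36
  i=4: 139   i=5: 124   i=6: 81   i=7: 89
  i=8: 100
Match at i=8, j=2: e = 8·14 + 2 = 114.

114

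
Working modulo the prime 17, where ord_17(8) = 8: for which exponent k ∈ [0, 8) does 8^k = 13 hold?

Successive powers of 8 modulo 17:
  8^0=1  8^1=8  8^2=13
So 8^2 ≡ 13 (mod 17), giving k = 2.

2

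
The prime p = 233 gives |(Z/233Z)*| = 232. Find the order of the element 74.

29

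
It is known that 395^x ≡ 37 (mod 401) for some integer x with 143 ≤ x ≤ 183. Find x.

Compute 395^143 mod 401 = 136, then multiply by 395 repeatedly:
  395^143=136  395^144=387  395^145=84  395^146=298  395^147=217
  395^148=302  395^149=193  395^150=45  395^151=131  395^152=16
  395^153=305  395^154=175  395^155=153  395^156=285  395^157=295
  395^158=235  395^159=194  395^160=39  395^161=167  395^162=201
  395^163=398  395^164=18  395^165=293  395^166=247  395^167=122
  395^168=70  395^169=382  395^170=114  395^171=118  395^172=94
  395^173=238  395^174=176  395^175=147  395^176=321  395^177=79
  395^178=328  395^179=37
Found 37 at exponent 179.

179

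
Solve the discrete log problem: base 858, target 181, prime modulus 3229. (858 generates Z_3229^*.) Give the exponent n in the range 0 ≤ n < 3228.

2660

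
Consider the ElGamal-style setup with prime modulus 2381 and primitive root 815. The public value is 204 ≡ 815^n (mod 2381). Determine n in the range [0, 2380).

Baby-step giant-step with m = ceil(sqrt(2380)) = 49.
Baby table (815^j mod 2381 for j=0..48):
  0:1  1:815  2:2307  3:1596  4:714  5:946  6:1927  7:1426
  8:262  9:1621  10:2041  11:1477  12:1350  13:228  14:102  15:2176
  16:1976  17:884  18:1398  19:1252  20:1312  21:211  22:533  23:1053
  24:1035  25:651  26:1983  27:1827  28:880  29:519  30:1548  31:2071
  32:2117  33:1511  34:488  35:93  36:1984  37:261  38:806  39:2115
  40:2262  41:636  42:1663  43:556  44:750  45:1714  46:1644  47:1738
  48:2156
Giant step factor: 815^(-49) ≡ 2193 (mod 2381).
Scan 204·2193^i mod 2381 for i = 0, 1, …:
  i=0: 204   i=1: 2125   i=2: 508   i=3: 2117
Match at i=3, j=32: n = 3·49 + 32 = 179.

179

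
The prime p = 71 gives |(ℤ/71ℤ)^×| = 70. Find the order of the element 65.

70

The order of 65 must divide p − 1 = 70 = 2 · 5 · 7.
Divisors: 1, 2, 5, 7, 10, 14, 35, 70.
Check each in increasing order: 65^1 ≡ 65;  65^2 ≡ 36;  65^5 ≡ 34;  65^7 ≡ 17;  65^10 ≡ 20;  65^14 ≡ 5;  65^35 ≡ 70;  65^70 ≡ 1.
Smallest exponent giving 1 is 70.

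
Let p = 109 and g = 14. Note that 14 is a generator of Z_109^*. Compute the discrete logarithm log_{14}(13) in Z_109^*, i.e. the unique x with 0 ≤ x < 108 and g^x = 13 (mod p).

43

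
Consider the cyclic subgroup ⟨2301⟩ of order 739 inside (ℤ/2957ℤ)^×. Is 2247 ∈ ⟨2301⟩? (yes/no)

2247 ∈ ⟨2301⟩ iff 2247^739 ≡ 1 (mod 2957), since |⟨2301⟩| = 739.
2247^739 mod 2957 = 1735.
Since 1735 ≠ 1, 2247 does not lie in the subgroup.

no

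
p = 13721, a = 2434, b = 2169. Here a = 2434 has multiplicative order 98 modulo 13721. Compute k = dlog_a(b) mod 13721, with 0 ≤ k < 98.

Baby-step giant-step with m = ceil(sqrt(98)) = 10.
Baby table (2434^j mod 13721 for j=0..9):
  0:1  1:2434  2:10605  3:3369  4:8709  5:12482  6:2894  7:5123
  8:10714  9:7976
Giant step factor: 2434^(-10) ≡ 9725 (mod 13721).
Scan 2169·9725^i mod 13721 for i = 0, 1, …:
  i=0: 2169   i=1: 4348   i=2: 9899   i=3: 1239
  i=4: 2237   i=5: 7040   i=6: 9931   i=7: 10577
  i=8: 8709
Match at i=8, j=4: k = 8·10 + 4 = 84.

84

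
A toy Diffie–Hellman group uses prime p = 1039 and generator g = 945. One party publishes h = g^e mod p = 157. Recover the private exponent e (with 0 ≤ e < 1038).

Baby-step giant-step with m = ceil(sqrt(1038)) = 33.
Baby table (945^j mod 1039 for j=0..32):
  0:1  1:945  2:524  3:616  4:280  5:694  6:221  7:6
  8:475  9:27  10:579  11:641  12:8  13:287  14:36  15:772
  16:162  17:357  18:729  19:48  20:683  21:216  22:476  23:972
  24:64  25:218  26:288  27:981  28:257  29:778  30:637  31:384
  32:269
Giant step factor: 945^(-33) ≡ 472 (mod 1039).
Scan 157·472^i mod 1039 for i = 0, 1, …:
  i=0: 157   i=1: 335   i=2: 192   i=3: 231
  i=4: 976   i=5: 395   i=6: 459   i=7: 536
  i=8: 515   i=9: 993     …   i=22: 1022
  i=23: 288
Match at i=23, j=26: e = 23·33 + 26 = 785.

785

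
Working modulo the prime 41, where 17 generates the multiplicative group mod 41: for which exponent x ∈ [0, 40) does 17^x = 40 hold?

20

Successive powers of 17 modulo 41:
  17^0=1  17^1=17  17^2=2  17^3=34  17^4=4  17^5=27
  17^6=8  17^7=13  17^8=16  17^9=26  17^10=32  17^11=11
  17^12=23  17^13=22  17^14=5  17^15=3  17^16=10  17^17=6
  17^18=20  17^19=12  17^20=40
So 17^20 ≡ 40 (mod 41), giving x = 20.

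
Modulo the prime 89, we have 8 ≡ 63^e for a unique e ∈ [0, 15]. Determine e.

Compute 63^0 mod 89 = 1, then multiply by 63 repeatedly:
  63^0=1  63^1=63  63^2=53  63^3=46  63^4=50
  63^5=35  63^6=69  63^7=75  63^8=8
Found 8 at exponent 8.

8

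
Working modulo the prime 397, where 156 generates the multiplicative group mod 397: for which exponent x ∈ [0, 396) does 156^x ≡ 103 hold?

Baby-step giant-step with m = ceil(sqrt(396)) = 20.
Baby table (156^j mod 397 for j=0..19):
  0:1  1:156  2:119  3:302  4:266  5:208  6:291  7:138
  8:90  9:145  10:388  11:184  12:120  13:61  14:385  15:113
  16:160  17:346  18:381  19:283
Giant step factor: 156^(-20) ≡ 348 (mod 397).
Scan 103·348^i mod 397 for i = 0, 1, …:
  i=0: 103   i=1: 114   i=2: 369   i=3: 181
  i=4: 262   i=5: 263   i=6: 214   i=7: 233
  i=8: 96   i=9: 60   i=10: 236   i=11: 346
Match at i=11, j=17: x = 11·20 + 17 = 237.

237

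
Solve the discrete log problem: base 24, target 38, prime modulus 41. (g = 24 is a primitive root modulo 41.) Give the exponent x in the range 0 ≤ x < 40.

15

Successive powers of 24 modulo 41:
  24^0=1  24^1=24  24^2=2  24^3=7  24^4=4  24^5=14
  24^6=8  24^7=28  24^8=16  24^9=15  24^10=32  24^11=30
  24^12=23  24^13=19  24^14=5  24^15=38
So 24^15 ≡ 38 (mod 41), giving x = 15.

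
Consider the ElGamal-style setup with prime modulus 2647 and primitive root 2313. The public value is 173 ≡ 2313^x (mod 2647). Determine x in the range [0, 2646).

Baby-step giant-step with m = ceil(sqrt(2646)) = 52.
Baby table (2313^j mod 2647 for j=0..51):
  0:1  1:2313  2:382  3:2115  4:339  5:595  6:2442  7:2295
  8:1100  9:533  10:1974  11:2434  12:2320  13:691  14:2142  15:1909
  16:321  17:1313  18:860  19:1283  20:292  21:411  22:370  23:829
  24:1049  25:1685  26:1021  27:449  28:913  29:2110  30:2009  31:1332
  32:2455  33:600  34:772  35:1558  36:1087  37:2228  38:2302  39:1409
  40:560  41:897  42:2160  43:1191  44:1903  45:2325  46:1668  47:1405
  48:1896  49:2016  50:1641  51:2482
Giant step factor: 2313^(-52) ≡ 2253 (mod 2647).
Scan 173·2253^i mod 2647 for i = 0, 1, …:
  i=0: 173   i=1: 660   i=2: 2013   i=3: 978
  i=4: 1130   i=5: 2123   i=6: 2637   i=7: 1293
  i=8: 1429   i=9: 785   i=10: 409   i=11: 321
Match at i=11, j=16: x = 11·52 + 16 = 588.

588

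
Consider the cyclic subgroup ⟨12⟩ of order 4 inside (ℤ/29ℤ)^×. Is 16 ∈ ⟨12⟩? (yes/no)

no

⟨12⟩ has order 4; its elements mod 29 are {1, 12, 17, 28}.
16 is not in this set.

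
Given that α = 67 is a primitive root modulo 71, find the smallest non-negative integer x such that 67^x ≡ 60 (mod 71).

Baby-step giant-step with m = ceil(sqrt(70)) = 9.
Baby table (67^j mod 71 for j=0..8):
  0:1  1:67  2:16  3:7  4:43  5:41  6:49  7:17
  8:3
Giant step factor: 67^(-9) ≡ 65 (mod 71).
Scan 60·65^i mod 71 for i = 0, 1, …:
  i=0: 60   i=1: 66   i=2: 30   i=3: 33
  i=4: 15   i=5: 52   i=6: 43
Match at i=6, j=4: x = 6·9 + 4 = 58.

58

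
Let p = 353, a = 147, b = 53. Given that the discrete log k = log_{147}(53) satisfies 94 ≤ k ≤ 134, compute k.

133

Compute 147^94 mod 353 = 155, then multiply by 147 repeatedly:
  147^94=155  147^95=193  147^96=131  147^97=195  147^98=72
  147^99=347  147^100=177  147^101=250  147^102=38  147^103=291
  147^104=64  147^105=230  147^106=275  147^107=183  147^108=73
  147^109=141  147^110=253  147^111=126  147^112=166  147^113=45
  147^114=261  147^115=243  147^116=68  147^117=112  147^118=226
  147^119=40  147^120=232  147^121=216  147^122=335  147^123=178
  147^124=44  147^125=114  147^126=167  147^127=192  147^128=337
  147^129=119  147^130=196  147^131=219  147^132=70  147^133=53
Found 53 at exponent 133.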